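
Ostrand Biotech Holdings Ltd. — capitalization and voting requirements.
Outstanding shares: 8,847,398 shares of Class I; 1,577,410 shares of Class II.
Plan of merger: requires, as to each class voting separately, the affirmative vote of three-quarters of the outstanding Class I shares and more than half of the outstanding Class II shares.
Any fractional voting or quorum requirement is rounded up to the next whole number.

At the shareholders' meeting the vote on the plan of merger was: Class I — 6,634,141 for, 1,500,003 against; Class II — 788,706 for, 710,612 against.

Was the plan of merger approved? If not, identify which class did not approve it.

Not approved — the Class I shares did not give the required vote.

Class I: 3/4 of 8847398 = 6635548.50, rounded up to 6635549; 6,635,549 required, 6,634,141 in favor — not approved.
Class II: a majority of 1577410 is 788706; 788,706 required, 788,706 in favor — approved.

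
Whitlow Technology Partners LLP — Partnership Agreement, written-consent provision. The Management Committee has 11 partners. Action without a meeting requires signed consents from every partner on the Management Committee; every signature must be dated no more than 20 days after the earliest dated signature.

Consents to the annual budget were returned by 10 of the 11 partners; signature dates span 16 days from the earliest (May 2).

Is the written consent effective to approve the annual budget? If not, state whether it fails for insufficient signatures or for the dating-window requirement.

Signatures required: every one of 11 — unanimous means all 11, so 11 needed; 10 signed. Insufficient.
Dating window: the latest signature is 16 days after the earliest; the limit is 20 days. Within the window.

Not effective — insufficient signatures.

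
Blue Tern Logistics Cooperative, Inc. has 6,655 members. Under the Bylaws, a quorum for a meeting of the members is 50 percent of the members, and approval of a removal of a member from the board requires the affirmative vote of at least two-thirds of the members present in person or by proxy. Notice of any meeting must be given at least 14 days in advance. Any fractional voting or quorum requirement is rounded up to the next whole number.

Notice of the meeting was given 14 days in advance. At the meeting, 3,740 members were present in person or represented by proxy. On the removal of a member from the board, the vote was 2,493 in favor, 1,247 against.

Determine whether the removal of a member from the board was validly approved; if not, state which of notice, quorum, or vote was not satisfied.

Invalid — vote requirement not satisfied.

Notice: 14 days given; 14 required. Satisfied.
Quorum: 50% of 6,655 = 3,327.50, rounded up to 3,328; 3,740 present. Satisfied.
Vote: requires two-thirds of those present (3,740); 2/3 of 3740 = 2493.33, rounded up to 2494, so 2,494 needed; 2,493 in favor. Not satisfied.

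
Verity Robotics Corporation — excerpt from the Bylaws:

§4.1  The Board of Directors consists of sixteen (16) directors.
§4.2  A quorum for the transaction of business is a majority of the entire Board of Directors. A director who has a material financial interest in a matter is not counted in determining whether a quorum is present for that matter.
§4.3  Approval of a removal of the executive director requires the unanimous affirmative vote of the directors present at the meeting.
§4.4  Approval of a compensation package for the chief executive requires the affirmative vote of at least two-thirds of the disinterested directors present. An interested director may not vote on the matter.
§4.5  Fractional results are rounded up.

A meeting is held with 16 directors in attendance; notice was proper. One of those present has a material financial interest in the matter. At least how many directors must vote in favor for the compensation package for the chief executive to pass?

The compensation package for the chief executive requires two-thirds of the disinterested directors present (16 − 1 = 15).
2/3 of 15 = 10.

10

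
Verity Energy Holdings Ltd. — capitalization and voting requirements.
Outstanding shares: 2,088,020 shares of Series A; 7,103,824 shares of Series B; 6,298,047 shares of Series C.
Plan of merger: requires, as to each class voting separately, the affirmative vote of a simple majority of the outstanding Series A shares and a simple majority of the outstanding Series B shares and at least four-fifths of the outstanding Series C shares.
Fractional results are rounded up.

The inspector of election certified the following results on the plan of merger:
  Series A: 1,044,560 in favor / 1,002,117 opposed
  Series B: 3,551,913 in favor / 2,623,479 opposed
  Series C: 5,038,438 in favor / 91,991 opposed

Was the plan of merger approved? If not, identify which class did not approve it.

Approved — every class gave the required vote.

Series A: a majority of 2088020 is 1044011; 1,044,011 required, 1,044,560 in favor — approved.
Series B: a majority of 7103824 is 3551913; 3,551,913 required, 3,551,913 in favor — approved.
Series C: 4/5 of 6298047 = 5038437.60, rounded up to 5038438; 5,038,438 required, 5,038,438 in favor — approved.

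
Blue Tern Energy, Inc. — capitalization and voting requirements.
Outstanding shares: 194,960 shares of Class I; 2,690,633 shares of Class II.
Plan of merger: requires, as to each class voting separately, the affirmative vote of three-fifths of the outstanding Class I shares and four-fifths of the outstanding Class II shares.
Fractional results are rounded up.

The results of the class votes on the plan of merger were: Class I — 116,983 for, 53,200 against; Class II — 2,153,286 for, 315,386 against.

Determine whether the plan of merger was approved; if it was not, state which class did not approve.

Approved — every class gave the required vote.

Class I: 3/5 of 194960 = 116976; 116,976 required, 116,983 in favor — approved.
Class II: 4/5 of 2690633 = 2152506.40, rounded up to 2152507; 2,152,507 required, 2,153,286 in favor — approved.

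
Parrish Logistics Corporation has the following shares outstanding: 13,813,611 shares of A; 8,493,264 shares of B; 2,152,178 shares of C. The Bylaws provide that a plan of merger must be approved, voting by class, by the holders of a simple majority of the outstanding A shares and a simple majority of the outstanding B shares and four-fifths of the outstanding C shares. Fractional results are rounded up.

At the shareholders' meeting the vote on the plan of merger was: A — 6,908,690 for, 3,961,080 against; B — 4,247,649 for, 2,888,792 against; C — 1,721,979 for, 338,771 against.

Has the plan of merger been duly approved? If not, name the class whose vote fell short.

A: a majority of 13813611 is 6906806; 6,906,806 required, 6,908,690 in favor — approved.
B: a majority of 8493264 is 4246633; 4,246,633 required, 4,247,649 in favor — approved.
C: 4/5 of 2152178 = 1721742.40, rounded up to 1721743; 1,721,743 required, 1,721,979 in favor — approved.

Approved — every class gave the required vote.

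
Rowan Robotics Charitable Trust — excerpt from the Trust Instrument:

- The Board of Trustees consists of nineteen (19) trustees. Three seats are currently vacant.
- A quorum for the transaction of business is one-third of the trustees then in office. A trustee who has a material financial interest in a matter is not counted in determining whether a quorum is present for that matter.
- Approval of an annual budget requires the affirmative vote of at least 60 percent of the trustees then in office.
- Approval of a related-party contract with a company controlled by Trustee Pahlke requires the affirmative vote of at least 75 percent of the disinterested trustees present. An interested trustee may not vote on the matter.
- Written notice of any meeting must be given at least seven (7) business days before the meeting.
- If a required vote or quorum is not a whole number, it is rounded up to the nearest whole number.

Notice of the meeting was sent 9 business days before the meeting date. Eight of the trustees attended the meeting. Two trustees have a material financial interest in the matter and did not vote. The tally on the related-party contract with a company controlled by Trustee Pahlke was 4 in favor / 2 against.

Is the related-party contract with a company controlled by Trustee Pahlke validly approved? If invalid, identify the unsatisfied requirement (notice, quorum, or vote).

Invalid — vote requirement not satisfied.

Notice: 9 business days given; 7 required (9 ≥ 7). Satisfied.
Quorum: 8 present, but the 2 interested trustees do not count, leaving 6. Quorum is 6. Satisfied.
Vote: the related-party contract with a company controlled by Trustee Pahlke requires three-fourths of the disinterested trustees present (8 − 2 = 6). 3/4 of 6 = 4.50, rounded up to 5, so 5 affirmative votes are needed; 4 voted in favor. Not satisfied.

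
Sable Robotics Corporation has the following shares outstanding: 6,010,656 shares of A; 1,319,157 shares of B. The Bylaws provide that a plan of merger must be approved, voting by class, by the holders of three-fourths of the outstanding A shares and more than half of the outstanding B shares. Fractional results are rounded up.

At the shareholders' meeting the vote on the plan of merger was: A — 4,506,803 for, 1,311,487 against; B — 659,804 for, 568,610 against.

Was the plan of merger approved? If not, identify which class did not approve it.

Not approved — the A shares did not give the required vote.

A: 3/4 of 6010656 = 4507992; 4,507,992 required, 4,506,803 in favor — not approved.
B: a majority of 1319157 is 659579; 659,579 required, 659,804 in favor — approved.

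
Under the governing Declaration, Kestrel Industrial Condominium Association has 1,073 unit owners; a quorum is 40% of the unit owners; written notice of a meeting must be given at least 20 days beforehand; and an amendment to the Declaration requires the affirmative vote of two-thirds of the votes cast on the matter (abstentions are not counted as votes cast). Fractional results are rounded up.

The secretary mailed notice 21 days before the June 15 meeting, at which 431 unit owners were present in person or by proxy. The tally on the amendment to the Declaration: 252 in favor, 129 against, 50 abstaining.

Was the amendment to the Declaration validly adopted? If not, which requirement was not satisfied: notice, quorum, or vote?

Invalid — vote requirement not satisfied.

Notice: 21 days given; 20 required. Satisfied.
Quorum: 40% of 1,073 = 429.20, rounded up to 430; 431 present. Satisfied.
Vote: requires two-thirds of the votes cast (431 − 50 abstaining = 381); 2/3 of 381 = 254, so 254 needed; 252 in favor. Not satisfied.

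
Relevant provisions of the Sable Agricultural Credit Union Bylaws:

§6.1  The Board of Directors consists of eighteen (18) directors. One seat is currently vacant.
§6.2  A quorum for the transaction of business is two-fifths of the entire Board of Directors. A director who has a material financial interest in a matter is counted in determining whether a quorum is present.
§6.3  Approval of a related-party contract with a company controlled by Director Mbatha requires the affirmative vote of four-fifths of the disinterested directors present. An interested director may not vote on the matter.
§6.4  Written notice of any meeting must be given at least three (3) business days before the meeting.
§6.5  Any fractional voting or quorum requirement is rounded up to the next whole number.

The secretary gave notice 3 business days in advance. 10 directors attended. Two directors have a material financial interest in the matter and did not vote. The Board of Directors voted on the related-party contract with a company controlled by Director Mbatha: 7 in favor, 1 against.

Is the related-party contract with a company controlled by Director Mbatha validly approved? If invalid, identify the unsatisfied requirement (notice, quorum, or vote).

Valid — all requirements satisfied.

Notice: 3 business days given; 3 required (3 ≥ 3). Satisfied.
Quorum: 10 present (interested directors count toward quorum); quorum is 8. Satisfied.
Vote: the related-party contract with a company controlled by Director Mbatha requires four-fifths of the disinterested directors present (10 − 2 = 8). 4/5 of 8 = 6.40, rounded up to 7, so 7 affirmative votes are needed; 7 voted in favor. Satisfied.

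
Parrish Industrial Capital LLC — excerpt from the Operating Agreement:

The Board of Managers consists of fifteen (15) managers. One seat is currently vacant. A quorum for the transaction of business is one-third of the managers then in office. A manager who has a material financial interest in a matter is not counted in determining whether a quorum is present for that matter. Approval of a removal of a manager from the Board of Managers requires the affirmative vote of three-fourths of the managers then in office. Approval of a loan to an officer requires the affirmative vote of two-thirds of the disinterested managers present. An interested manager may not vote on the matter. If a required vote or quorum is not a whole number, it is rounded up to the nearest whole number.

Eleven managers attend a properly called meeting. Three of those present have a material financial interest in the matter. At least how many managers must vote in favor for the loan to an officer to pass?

6

The loan to an officer requires two-thirds of the disinterested managers present (11 − 3 = 8).
2/3 of 8 = 5.33, rounded up to 6.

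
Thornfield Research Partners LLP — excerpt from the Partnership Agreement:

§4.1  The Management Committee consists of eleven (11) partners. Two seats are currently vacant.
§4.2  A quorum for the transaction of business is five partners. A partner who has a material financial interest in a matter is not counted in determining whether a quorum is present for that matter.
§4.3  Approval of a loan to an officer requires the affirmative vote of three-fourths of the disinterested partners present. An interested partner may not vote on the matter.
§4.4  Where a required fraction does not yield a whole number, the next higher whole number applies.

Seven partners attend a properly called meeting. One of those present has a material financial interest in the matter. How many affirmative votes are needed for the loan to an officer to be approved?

The loan to an officer requires three-fourths of the disinterested partners present (7 − 1 = 6).
3/4 of 6 = 4.50, rounded up to 5.

5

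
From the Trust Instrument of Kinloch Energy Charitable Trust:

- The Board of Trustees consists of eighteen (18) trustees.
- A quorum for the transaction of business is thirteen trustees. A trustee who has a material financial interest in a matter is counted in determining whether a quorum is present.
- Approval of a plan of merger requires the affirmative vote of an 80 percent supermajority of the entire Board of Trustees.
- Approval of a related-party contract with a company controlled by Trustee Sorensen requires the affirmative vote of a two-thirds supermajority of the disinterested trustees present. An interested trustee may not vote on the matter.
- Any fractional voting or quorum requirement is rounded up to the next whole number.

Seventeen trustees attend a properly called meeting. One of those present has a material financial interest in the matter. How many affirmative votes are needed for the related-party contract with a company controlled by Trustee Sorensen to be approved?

The related-party contract with a company controlled by Trustee Sorensen requires two-thirds of the disinterested trustees present (17 − 1 = 16).
2/3 of 16 = 10.67, rounded up to 11.

11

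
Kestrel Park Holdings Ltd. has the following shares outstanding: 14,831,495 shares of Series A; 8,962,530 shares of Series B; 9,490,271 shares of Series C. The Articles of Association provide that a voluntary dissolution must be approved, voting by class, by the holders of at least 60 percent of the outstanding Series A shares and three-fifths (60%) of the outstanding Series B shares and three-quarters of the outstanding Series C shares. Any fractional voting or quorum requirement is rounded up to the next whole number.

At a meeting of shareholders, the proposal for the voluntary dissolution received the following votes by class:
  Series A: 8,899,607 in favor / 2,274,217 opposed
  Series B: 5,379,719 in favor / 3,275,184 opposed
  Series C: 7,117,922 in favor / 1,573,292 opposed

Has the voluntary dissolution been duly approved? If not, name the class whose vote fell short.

Approved — every class gave the required vote.

Series A: 3/5 of 14831495 = 8898897; 8,898,897 required, 8,899,607 in favor — approved.
Series B: 3/5 of 8962530 = 5377518; 5,377,518 required, 5,379,719 in favor — approved.
Series C: 3/4 of 9490271 = 7117703.25, rounded up to 7117704; 7,117,704 required, 7,117,922 in favor — approved.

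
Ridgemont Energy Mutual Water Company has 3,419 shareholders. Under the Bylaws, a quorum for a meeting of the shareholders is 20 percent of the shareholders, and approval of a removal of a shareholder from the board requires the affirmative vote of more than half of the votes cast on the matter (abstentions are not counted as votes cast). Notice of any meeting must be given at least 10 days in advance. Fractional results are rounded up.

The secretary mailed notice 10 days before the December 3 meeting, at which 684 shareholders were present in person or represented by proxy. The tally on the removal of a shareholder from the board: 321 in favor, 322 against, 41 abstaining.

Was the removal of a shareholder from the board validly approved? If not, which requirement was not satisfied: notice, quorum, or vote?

Invalid — vote requirement not satisfied.

Notice: 10 days given; 10 required. Satisfied.
Quorum: 20% of 3,419 = 683.80, rounded up to 684; 684 present. Satisfied.
Vote: requires a majority of the votes cast (684 − 41 abstaining = 643); a majority of 643 is 322, so 322 needed; 321 in favor. Not satisfied.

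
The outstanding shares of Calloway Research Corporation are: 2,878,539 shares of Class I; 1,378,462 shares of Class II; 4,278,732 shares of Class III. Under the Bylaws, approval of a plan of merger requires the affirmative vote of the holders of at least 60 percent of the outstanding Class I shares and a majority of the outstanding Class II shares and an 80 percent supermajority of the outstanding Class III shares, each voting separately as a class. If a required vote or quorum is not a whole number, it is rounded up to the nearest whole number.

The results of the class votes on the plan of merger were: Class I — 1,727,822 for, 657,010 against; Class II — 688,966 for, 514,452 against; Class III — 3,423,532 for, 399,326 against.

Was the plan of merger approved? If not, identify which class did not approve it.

Not approved — the Class II shares did not give the required vote.

Class I: 3/5 of 2878539 = 1727123.40, rounded up to 1727124; 1,727,124 required, 1,727,822 in favor — approved.
Class II: a majority of 1378462 is 689232; 689,232 required, 688,966 in favor — not approved.
Class III: 4/5 of 4278732 = 3422985.60, rounded up to 3422986; 3,422,986 required, 3,423,532 in favor — approved.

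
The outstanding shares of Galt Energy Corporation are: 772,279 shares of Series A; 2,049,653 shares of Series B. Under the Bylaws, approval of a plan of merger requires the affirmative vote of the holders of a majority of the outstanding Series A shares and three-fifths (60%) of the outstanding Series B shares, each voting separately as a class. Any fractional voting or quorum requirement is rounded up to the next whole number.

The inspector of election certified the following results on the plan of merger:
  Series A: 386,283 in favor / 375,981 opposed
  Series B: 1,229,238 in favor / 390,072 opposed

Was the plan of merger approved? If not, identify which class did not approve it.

Series A: a majority of 772279 is 386140; 386,140 required, 386,283 in favor — approved.
Series B: 3/5 of 2049653 = 1229791.80, rounded up to 1229792; 1,229,792 required, 1,229,238 in favor — not approved.

Not approved — the Series B shares did not give the required vote.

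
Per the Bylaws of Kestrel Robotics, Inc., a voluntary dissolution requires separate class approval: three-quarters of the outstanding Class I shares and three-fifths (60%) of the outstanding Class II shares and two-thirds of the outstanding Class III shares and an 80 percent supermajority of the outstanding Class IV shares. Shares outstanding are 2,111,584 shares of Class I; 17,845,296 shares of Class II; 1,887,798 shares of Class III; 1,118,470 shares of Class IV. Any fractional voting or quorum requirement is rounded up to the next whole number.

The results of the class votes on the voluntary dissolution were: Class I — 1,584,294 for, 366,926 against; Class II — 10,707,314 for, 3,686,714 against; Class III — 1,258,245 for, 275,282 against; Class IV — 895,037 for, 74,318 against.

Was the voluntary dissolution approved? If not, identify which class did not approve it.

Not approved — the Class III shares did not give the required vote.

Class I: 3/4 of 2111584 = 1583688; 1,583,688 required, 1,584,294 in favor — approved.
Class II: 3/5 of 17845296 = 10707177.60, rounded up to 10707178; 10,707,178 required, 10,707,314 in favor — approved.
Class III: 2/3 of 1887798 = 1258532; 1,258,532 required, 1,258,245 in favor — not approved.
Class IV: 4/5 of 1118470 = 894776; 894,776 required, 895,037 in favor — approved.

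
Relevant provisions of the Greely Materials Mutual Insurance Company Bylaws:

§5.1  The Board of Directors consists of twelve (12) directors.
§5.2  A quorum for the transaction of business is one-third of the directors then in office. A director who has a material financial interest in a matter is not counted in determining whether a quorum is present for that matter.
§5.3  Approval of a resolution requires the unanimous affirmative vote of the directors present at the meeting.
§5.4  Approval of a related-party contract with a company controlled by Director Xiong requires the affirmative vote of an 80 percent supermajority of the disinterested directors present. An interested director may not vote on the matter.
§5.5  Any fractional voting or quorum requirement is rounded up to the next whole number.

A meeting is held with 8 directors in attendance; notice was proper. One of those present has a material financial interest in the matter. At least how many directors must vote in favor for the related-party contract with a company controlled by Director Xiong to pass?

The related-party contract with a company controlled by Director Xiong requires four-fifths of the disinterested directors present (8 − 1 = 7).
4/5 of 7 = 5.60, rounded up to 6.

6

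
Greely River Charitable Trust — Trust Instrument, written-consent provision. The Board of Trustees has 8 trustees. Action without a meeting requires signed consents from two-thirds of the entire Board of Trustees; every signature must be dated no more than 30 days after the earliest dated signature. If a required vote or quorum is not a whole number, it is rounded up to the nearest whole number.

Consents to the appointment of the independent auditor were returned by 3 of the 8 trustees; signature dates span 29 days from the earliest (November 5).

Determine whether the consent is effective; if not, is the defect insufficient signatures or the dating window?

Not effective — insufficient signatures.

Signatures required: two-thirds of 8 — 2/3 of 8 = 5.33, rounded up to 6, so 6 needed; 3 signed. Insufficient.
Dating window: the latest signature is 29 days after the earliest; the limit is 30 days. Within the window.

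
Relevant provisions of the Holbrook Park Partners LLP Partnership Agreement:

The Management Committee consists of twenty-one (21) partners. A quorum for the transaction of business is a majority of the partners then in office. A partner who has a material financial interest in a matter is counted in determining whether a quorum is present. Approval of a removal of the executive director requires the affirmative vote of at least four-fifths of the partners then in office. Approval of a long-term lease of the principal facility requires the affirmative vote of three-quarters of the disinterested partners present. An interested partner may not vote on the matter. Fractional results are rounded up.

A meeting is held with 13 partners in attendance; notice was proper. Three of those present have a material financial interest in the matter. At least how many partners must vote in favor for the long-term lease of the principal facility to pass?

8

The long-term lease of the principal facility requires three-fourths of the disinterested partners present (13 − 3 = 10).
3/4 of 10 = 7.50, rounded up to 8.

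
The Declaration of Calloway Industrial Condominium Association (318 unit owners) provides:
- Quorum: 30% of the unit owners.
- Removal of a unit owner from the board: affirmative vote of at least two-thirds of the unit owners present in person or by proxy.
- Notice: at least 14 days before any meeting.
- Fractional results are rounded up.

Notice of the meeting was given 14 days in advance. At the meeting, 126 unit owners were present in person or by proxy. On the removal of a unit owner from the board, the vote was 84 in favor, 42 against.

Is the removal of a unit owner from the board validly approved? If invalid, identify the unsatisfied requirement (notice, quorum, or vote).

Notice: 14 days given; 14 required. Satisfied.
Quorum: 30% of 318 = 95.40, rounded up to 96; 126 present. Satisfied.
Vote: requires two-thirds of those present (126); 2/3 of 126 = 84, so 84 needed; 84 in favor. Satisfied.

Valid — all requirements satisfied.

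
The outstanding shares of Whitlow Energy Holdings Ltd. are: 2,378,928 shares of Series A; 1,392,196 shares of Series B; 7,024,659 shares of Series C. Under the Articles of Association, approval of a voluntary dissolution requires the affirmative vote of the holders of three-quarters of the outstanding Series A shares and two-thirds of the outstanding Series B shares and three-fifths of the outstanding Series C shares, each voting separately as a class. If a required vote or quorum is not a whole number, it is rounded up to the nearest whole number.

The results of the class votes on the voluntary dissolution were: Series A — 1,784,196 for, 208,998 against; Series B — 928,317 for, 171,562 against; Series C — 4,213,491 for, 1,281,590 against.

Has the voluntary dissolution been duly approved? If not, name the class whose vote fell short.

Series A: 3/4 of 2378928 = 1784196; 1,784,196 required, 1,784,196 in favor — approved.
Series B: 2/3 of 1392196 = 928130.67, rounded up to 928131; 928,131 required, 928,317 in favor — approved.
Series C: 3/5 of 7024659 = 4214795.40, rounded up to 4214796; 4,214,796 required, 4,213,491 in favor — not approved.

Not approved — the Series C shares did not give the required vote.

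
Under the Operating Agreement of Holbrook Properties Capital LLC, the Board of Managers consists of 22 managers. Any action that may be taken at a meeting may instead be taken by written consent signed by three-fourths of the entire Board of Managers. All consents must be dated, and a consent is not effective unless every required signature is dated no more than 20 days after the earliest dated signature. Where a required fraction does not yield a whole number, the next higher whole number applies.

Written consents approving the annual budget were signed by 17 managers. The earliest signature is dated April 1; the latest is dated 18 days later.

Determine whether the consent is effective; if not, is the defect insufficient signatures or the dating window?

Effective — both the signature and dating-window requirements are satisfied.

Signatures required: three-fourths of 22 — 3/4 of 22 = 16.50, rounded up to 17, so 17 needed; 17 signed. Sufficient.
Dating window: the latest signature is 18 days after the earliest; the limit is 20 days. Within the window.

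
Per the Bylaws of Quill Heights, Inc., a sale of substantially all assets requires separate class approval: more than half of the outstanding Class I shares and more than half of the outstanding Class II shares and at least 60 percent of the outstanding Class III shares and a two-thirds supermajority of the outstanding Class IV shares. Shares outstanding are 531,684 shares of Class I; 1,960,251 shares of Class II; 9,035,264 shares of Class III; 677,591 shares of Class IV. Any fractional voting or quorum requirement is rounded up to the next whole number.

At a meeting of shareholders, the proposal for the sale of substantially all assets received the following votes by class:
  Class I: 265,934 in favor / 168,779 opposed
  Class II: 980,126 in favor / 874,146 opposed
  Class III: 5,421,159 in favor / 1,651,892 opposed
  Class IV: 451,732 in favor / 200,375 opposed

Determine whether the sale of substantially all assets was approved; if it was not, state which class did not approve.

Class I: a majority of 531684 is 265843; 265,843 required, 265,934 in favor — approved.
Class II: a majority of 1960251 is 980126; 980,126 required, 980,126 in favor — approved.
Class III: 3/5 of 9035264 = 5421158.40, rounded up to 5421159; 5,421,159 required, 5,421,159 in favor — approved.
Class IV: 2/3 of 677591 = 451727.33, rounded up to 451728; 451,728 required, 451,732 in favor — approved.

Approved — every class gave the required vote.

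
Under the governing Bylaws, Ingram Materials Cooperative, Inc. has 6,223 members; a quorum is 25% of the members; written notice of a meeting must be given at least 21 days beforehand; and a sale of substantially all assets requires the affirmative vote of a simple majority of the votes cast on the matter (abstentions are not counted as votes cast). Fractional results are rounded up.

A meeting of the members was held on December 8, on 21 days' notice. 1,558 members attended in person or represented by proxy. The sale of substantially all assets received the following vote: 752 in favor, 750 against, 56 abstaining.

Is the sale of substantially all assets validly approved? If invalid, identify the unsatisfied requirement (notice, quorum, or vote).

Notice: 21 days given; 21 required. Satisfied.
Quorum: 25% of 6,223 = 1,555.75, rounded up to 1,556; 1,558 present. Satisfied.
Vote: requires a majority of the votes cast (1,558 − 56 abstaining = 1,502); a majority of 1502 is 752, so 752 needed; 752 in favor. Satisfied.

Valid — all requirements satisfied.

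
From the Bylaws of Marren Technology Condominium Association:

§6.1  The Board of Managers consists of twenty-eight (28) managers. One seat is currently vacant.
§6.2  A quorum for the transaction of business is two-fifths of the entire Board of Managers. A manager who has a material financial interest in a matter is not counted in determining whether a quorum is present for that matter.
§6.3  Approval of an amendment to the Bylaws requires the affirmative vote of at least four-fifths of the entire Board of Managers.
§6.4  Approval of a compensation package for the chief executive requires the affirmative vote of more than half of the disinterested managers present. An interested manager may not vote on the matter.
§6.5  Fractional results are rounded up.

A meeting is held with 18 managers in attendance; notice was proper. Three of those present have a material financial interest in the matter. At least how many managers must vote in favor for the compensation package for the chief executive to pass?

The compensation package for the chief executive requires a majority of the disinterested managers present (18 − 3 = 15).
A majority of 15 is 8.

8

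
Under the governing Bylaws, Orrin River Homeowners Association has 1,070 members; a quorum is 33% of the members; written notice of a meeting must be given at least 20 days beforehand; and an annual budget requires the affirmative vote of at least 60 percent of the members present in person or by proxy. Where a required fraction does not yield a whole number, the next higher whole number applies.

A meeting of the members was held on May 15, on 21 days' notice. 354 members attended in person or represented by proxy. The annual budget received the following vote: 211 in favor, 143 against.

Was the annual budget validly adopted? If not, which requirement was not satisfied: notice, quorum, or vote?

Notice: 21 days given; 20 required. Satisfied.
Quorum: 33% of 1,070 = 353.10, rounded up to 354; 354 present. Satisfied.
Vote: requires three-fifths of those present (354); 3/5 of 354 = 212.40, rounded up to 213, so 213 needed; 211 in favor. Not satisfied.

Invalid — vote requirement not satisfied.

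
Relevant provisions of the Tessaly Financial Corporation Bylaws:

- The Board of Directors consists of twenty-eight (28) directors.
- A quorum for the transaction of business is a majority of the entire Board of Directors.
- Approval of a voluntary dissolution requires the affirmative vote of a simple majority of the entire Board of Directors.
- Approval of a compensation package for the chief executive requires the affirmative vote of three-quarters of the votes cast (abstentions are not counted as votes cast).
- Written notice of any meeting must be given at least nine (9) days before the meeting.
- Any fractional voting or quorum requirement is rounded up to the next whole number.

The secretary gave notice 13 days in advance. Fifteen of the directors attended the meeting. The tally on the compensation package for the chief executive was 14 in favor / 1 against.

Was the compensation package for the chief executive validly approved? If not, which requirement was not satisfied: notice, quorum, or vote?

Notice: 13 days given; 9 required (13 ≥ 9). Satisfied.
Quorum: 15 present; quorum is 15. Satisfied.
Vote: the compensation package for the chief executive requires three-fourths of the votes cast (15). 3/4 of 15 = 11.25, rounded up to 12, so 12 affirmative votes are needed; 14 voted in favor. Satisfied.

Valid — all requirements satisfied.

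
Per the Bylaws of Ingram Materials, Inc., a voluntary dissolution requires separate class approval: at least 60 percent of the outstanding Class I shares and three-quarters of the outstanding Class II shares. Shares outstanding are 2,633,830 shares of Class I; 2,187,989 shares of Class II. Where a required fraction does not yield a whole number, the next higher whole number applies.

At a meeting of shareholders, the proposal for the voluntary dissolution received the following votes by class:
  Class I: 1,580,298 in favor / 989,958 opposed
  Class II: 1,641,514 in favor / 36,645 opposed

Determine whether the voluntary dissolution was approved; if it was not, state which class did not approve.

Approved — every class gave the required vote.

Class I: 3/5 of 2633830 = 1580298; 1,580,298 required, 1,580,298 in favor — approved.
Class II: 3/4 of 2187989 = 1640991.75, rounded up to 1640992; 1,640,992 required, 1,641,514 in favor — approved.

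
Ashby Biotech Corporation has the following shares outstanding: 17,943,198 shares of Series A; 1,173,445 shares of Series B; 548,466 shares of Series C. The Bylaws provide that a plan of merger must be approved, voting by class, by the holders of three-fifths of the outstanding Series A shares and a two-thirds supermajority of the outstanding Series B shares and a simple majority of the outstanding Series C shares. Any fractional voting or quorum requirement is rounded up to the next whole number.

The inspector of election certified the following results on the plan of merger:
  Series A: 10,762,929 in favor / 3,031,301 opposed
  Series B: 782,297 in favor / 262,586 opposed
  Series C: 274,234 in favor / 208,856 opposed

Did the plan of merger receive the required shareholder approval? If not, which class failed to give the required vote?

Not approved — the Series A shares did not give the required vote.

Series A: 3/5 of 17943198 = 10765918.80, rounded up to 10765919; 10,765,919 required, 10,762,929 in favor — not approved.
Series B: 2/3 of 1173445 = 782296.67, rounded up to 782297; 782,297 required, 782,297 in favor — approved.
Series C: a majority of 548466 is 274234; 274,234 required, 274,234 in favor — approved.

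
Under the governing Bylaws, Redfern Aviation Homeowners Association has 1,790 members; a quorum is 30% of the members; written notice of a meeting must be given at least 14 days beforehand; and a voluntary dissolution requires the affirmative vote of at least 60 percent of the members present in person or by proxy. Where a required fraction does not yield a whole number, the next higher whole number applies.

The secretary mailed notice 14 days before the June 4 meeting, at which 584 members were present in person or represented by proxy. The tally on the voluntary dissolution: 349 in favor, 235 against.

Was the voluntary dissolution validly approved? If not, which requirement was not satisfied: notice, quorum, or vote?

Notice: 14 days given; 14 required. Satisfied.
Quorum: 30% of 1,790 = 537; 584 present. Satisfied.
Vote: requires three-fifths of those present (584); 3/5 of 584 = 350.40, rounded up to 351, so 351 needed; 349 in favor. Not satisfied.

Invalid — vote requirement not satisfied.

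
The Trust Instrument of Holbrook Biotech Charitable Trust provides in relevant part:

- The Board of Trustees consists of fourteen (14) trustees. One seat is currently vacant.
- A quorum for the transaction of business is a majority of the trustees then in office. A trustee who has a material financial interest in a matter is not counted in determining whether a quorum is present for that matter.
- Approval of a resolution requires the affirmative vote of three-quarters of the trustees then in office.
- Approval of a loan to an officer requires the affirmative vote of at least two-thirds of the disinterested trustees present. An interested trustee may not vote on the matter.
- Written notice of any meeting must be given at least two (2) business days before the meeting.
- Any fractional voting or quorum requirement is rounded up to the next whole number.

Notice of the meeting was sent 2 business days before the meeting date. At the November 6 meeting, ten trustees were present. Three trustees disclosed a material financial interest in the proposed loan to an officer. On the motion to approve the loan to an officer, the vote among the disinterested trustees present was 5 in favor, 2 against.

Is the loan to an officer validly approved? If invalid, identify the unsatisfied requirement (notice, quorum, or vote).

Valid — all requirements satisfied.

Notice: 2 business days given; 2 required (2 ≥ 2). Satisfied.
Quorum: 10 present, but the 3 interested trustees do not count, leaving 7. Quorum is 7. Satisfied.
Vote: the loan to an officer requires two-thirds of the disinterested trustees present (10 − 3 = 7). 2/3 of 7 = 4.67, rounded up to 5, so 5 affirmative votes are needed; 5 voted in favor. Satisfied.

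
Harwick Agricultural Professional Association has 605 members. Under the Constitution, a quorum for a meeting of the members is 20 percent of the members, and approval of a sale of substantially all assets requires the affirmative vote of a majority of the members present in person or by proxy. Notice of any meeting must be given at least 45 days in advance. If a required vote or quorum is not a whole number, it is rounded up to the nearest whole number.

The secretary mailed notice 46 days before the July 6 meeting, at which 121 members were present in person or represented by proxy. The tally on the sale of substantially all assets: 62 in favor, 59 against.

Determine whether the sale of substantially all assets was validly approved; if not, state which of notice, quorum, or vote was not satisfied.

Notice: 46 days given; 45 required. Satisfied.
Quorum: 20% of 605 = 121; 121 present. Satisfied.
Vote: requires a majority of those present (121); a majority of 121 is 61, so 61 needed; 62 in favor. Satisfied.

Valid — all requirements satisfied.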